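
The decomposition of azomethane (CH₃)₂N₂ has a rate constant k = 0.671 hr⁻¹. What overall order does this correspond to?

first order (1)

Step 1: The units of k for an nth-order reaction are (concentration)^(1-n)·(time)⁻¹.
Step 2: Here k has units hr⁻¹, so the concentration exponent is 0.
Step 3: 1 - n = 0 ⇒ n = 1. The reaction is first order.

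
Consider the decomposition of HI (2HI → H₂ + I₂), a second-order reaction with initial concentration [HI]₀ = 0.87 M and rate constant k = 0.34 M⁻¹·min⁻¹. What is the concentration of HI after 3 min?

0.461 M

Step 1: For a second-order reaction: 1/[HI] = 1/[HI]₀ + kt
Step 2: 1/[HI] = 1/0.87 + 0.34 × 3
Step 3: 1/[HI] = 1.149 + 1.02 = 2.169
Step 4: [HI] = 1/2.169 = 0.461 M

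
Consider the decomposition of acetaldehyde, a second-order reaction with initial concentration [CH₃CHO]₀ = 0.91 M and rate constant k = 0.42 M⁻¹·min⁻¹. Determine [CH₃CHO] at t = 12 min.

0.1629 M

Step 1: For a second-order reaction: 1/[CH₃CHO] = 1/[CH₃CHO]₀ + kt
Step 2: 1/[CH₃CHO] = 1/0.91 + 0.42 × 12
Step 3: 1/[CH₃CHO] = 1.099 + 5.04 = 6.139
Step 4: [CH₃CHO] = 1/6.139 = 0.1629 M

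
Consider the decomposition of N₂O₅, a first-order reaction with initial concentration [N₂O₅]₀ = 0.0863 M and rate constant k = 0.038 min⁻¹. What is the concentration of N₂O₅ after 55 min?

0.01067 M

Step 1: For a first-order reaction: [N₂O₅] = [N₂O₅]₀ × e^(-kt)
Step 2: [N₂O₅] = 0.0863 × e^(-0.038 × 55)
Step 3: [N₂O₅] = 0.0863 × e^(-2.09)
Step 4: [N₂O₅] = 0.0863 × 0.123687 = 0.01067 M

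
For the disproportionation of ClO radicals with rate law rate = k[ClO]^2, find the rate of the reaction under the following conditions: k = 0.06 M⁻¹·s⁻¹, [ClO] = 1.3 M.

0.1014 M/s

Step 1: Identify the rate law: rate = k[ClO]^2
Step 2: Substitute values: rate = 0.06 × (1.3)^2
Step 3: Calculate: rate = 0.06 × 1.69 = 0.1014 M/s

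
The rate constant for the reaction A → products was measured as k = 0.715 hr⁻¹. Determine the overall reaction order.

first order (1)

Step 1: The units of k for an nth-order reaction are (concentration)^(1-n)·(time)⁻¹.
Step 2: Here k has units hr⁻¹, so the concentration exponent is 0.
Step 3: 1 - n = 0 ⇒ n = 1. The reaction is first order.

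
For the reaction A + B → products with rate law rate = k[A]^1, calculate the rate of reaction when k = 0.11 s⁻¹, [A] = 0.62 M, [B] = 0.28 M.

0.0682 M/s

Step 1: The rate law is rate = k[A]^1
Step 2: Note that the rate does not depend on [B] (zero order in B).
Step 3: rate = 0.11 × (0.62)^1 = 0.0682 M/s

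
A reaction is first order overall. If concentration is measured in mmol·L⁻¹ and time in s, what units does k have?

s⁻¹

Step 1: For overall order n, rate = k × (concentration)^n.
Step 2: Rate has units mmol·L⁻¹·s⁻¹; concentration term has units (mmol·L⁻¹)^1.
Step 3: k = rate / (concentration)^n, so units of k = (mmol·L⁻¹)^(1-1)·s⁻¹ = s⁻¹.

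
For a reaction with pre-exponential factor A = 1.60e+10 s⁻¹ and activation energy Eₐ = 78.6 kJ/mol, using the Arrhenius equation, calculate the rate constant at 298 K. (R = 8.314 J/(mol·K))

2.67e-04 s⁻¹

Step 1: Use the Arrhenius equation: k = A × exp(-Eₐ/RT)
Step 2: Convert Eₐ to J/mol: 78.6 kJ/mol = 78600 J/mol
Step 3: Calculate the exponent: -Eₐ/(RT) = -78600/(8.314 × 298) = -31.72461
Step 4: k = 1.60e+10 × exp(-31.72461)
Step 5: k = 1.60e+10 × 1.66793e-14 = 2.6687e-04 s⁻¹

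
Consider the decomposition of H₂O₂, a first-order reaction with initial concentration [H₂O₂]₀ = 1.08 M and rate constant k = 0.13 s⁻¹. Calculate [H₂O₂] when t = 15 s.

0.1537 M

Step 1: For a first-order reaction: [H₂O₂] = [H₂O₂]₀ × e^(-kt)
Step 2: [H₂O₂] = 1.08 × e^(-0.13 × 15)
Step 3: [H₂O₂] = 1.08 × e^(-1.95)
Step 4: [H₂O₂] = 1.08 × 0.142274 = 0.1537 M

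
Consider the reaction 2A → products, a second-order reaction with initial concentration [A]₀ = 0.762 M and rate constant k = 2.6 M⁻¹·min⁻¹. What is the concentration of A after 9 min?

0.04047 M

Step 1: For a second-order reaction: 1/[A] = 1/[A]₀ + kt
Step 2: 1/[A] = 1/0.762 + 2.6 × 9
Step 3: 1/[A] = 1.312 + 23.4 = 24.71
Step 4: [A] = 1/24.71 = 0.04047 M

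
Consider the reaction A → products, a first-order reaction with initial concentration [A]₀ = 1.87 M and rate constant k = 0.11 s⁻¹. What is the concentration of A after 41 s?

0.02057 M

Step 1: For a first-order reaction: [A] = [A]₀ × e^(-kt)
Step 2: [A] = 1.87 × e^(-0.11 × 41)
Step 3: [A] = 1.87 × e^(-4.51)
Step 4: [A] = 1.87 × 0.0109985 = 0.02057 M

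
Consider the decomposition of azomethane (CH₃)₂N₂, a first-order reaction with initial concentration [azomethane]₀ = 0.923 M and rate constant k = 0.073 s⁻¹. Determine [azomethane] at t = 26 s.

0.1383 M

Step 1: For a first-order reaction: [azomethane] = [azomethane]₀ × e^(-kt)
Step 2: [azomethane] = 0.923 × e^(-0.073 × 26)
Step 3: [azomethane] = 0.923 × e^(-1.898)
Step 4: [azomethane] = 0.923 × 0.149868 = 0.1383 M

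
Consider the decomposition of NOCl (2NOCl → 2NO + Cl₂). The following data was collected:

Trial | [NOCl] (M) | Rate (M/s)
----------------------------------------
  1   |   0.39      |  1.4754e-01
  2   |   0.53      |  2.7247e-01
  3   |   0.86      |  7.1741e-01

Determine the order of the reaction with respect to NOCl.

second order (2)

Step 1: Compare trials to find order n where rate₂/rate₁ = ([NOCl]₂/[NOCl]₁)^n
Step 2: rate₂/rate₁ = 2.7247e-01/1.4754e-01 = 1.847
Step 3: [NOCl]₂/[NOCl]₁ = 0.53/0.39 = 1.359
Step 4: n = ln(1.847)/ln(1.359) = 2.00 ≈ 2
Step 5: The reaction is second order in NOCl.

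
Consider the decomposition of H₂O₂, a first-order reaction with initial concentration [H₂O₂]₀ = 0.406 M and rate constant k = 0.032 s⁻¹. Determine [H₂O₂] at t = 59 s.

0.06146 M

Step 1: For a first-order reaction: [H₂O₂] = [H₂O₂]₀ × e^(-kt)
Step 2: [H₂O₂] = 0.406 × e^(-0.032 × 59)
Step 3: [H₂O₂] = 0.406 × e^(-1.888)
Step 4: [H₂O₂] = 0.406 × 0.151374 = 0.06146 M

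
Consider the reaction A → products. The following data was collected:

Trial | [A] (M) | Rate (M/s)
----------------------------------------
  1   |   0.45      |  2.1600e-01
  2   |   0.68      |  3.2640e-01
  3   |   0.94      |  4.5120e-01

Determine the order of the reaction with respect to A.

first order (1)

Step 1: Compare trials to find order n where rate₂/rate₁ = ([A]₂/[A]₁)^n
Step 2: rate₂/rate₁ = 3.2640e-01/2.1600e-01 = 1.511
Step 3: [A]₂/[A]₁ = 0.68/0.45 = 1.511
Step 4: n = ln(1.511)/ln(1.511) = 1.00 ≈ 1
Step 5: The reaction is first order in A.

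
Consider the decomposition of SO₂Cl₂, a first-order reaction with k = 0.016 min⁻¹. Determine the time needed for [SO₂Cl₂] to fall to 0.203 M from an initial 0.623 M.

70.08 min

Step 1: For first-order: t = ln([SO₂Cl₂]₀/[SO₂Cl₂])/k
Step 2: t = ln(0.623/0.203)/0.016
Step 3: t = ln(3.069)/0.016
Step 4: t = 1.121/0.016 = 70.08 min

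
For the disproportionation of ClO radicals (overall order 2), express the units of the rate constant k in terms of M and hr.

M⁻¹·hr⁻¹

Step 1: For overall order n, rate = k × (concentration)^n.
Step 2: Rate has units M·hr⁻¹; concentration term has units M^2.
Step 3: k = rate / (concentration)^n, so units of k = M^(1-2)·hr⁻¹ = M⁻¹·hr⁻¹.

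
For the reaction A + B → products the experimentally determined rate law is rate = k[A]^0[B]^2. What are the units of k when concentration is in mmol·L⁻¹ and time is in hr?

(mmol·L⁻¹)⁻¹·hr⁻¹

Step 1: Overall order = 0 + 2 = 2.
Step 2: rate has units mmol·L⁻¹·hr⁻¹; [A]^0[B]^2 has units (mmol·L⁻¹)^2.
Step 3: k = rate/([A]^0[B]^2), so units of k = (mmol·L⁻¹)^(1-2)·hr⁻¹ = (mmol·L⁻¹)⁻¹·hr⁻¹.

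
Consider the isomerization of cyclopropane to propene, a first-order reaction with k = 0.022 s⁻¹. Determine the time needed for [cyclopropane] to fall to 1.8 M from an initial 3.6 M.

31.51 s

Step 1: For first-order: t = ln([cyclopropane]₀/[cyclopropane])/k
Step 2: t = ln(3.6/1.8)/0.022
Step 3: t = ln(2)/0.022
Step 4: t = 0.6931/0.022 = 31.51 s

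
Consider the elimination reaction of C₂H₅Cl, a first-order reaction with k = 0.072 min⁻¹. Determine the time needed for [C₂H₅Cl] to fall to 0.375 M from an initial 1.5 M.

19.25 min

Step 1: For first-order: t = ln([C₂H₅Cl]₀/[C₂H₅Cl])/k
Step 2: t = ln(1.5/0.375)/0.072
Step 3: t = ln(4)/0.072
Step 4: t = 1.386/0.072 = 19.25 min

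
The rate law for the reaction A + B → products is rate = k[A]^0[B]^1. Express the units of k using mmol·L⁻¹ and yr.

yr⁻¹

Step 1: Overall order = 0 + 1 = 1.
Step 2: rate has units mmol·L⁻¹·yr⁻¹; [A]^0[B]^1 has units (mmol·L⁻¹)^1.
Step 3: k = rate/([A]^0[B]^1), so units of k = (mmol·L⁻¹)^(1-1)·yr⁻¹ = yr⁻¹.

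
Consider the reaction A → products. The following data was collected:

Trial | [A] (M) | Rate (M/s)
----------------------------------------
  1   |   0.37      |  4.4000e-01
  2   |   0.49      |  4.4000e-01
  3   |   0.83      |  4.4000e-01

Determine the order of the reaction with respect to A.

zeroth order (0)

Step 1: Compare trials - when concentration changes, rate stays constant.
Step 2: rate₂/rate₁ = 4.4000e-01/4.4000e-01 = 1
Step 3: [A]₂/[A]₁ = 0.49/0.37 = 1.324
Step 4: Since rate ratio ≈ (conc ratio)^0, the reaction is zeroth order.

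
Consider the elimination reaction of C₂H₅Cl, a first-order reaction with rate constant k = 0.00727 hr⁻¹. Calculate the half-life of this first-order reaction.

95.34 hr

Step 1: For a first-order reaction, t₁/₂ = ln(2)/k
Step 2: t₁/₂ = ln(2)/0.00727
Step 3: t₁/₂ = 0.6931/0.00727 = 95.34 hr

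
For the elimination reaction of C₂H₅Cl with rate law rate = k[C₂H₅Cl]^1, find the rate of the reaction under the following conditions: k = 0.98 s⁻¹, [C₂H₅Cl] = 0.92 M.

0.9016 M/s

Step 1: Identify the rate law: rate = k[C₂H₅Cl]^1
Step 2: Substitute values: rate = 0.98 × (0.92)^1
Step 3: Calculate: rate = 0.98 × 0.92 = 0.9016 M/s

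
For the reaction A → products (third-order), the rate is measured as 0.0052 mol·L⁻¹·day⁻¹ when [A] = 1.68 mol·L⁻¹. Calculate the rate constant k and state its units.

0.001097 (mol·L⁻¹)⁻²·day⁻¹

Step 1: rate = k[A]^3, so k = rate / [A]^3.
Step 2: k = 0.0052 / (1.68)^3 = 0.0052 / 4.742.
Step 3: k = 0.001097 (mol·L⁻¹)⁻²·day⁻¹.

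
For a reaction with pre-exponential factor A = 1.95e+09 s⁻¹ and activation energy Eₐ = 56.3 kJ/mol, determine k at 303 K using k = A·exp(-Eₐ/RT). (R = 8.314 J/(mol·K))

3.84e-01 s⁻¹

Step 1: Use the Arrhenius equation: k = A × exp(-Eₐ/RT)
Step 2: Convert Eₐ to J/mol: 56.3 kJ/mol = 56300 J/mol
Step 3: Calculate the exponent: -Eₐ/(RT) = -56300/(8.314 × 303) = -22.34888
Step 4: k = 1.95e+09 × exp(-22.34888)
Step 5: k = 1.95e+09 × 1.96791e-10 = 3.8374e-01 s⁻¹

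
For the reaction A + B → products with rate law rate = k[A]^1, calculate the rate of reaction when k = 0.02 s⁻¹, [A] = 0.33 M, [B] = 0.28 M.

0.0066 M/s

Step 1: The rate law is rate = k[A]^1
Step 2: Note that the rate does not depend on [B] (zero order in B).
Step 3: rate = 0.02 × (0.33)^1 = 0.0066 M/s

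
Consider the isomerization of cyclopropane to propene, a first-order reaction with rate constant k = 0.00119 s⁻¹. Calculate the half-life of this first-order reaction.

582.5 s

Step 1: For a first-order reaction, t₁/₂ = ln(2)/k
Step 2: t₁/₂ = ln(2)/0.00119
Step 3: t₁/₂ = 0.6931/0.00119 = 582.5 s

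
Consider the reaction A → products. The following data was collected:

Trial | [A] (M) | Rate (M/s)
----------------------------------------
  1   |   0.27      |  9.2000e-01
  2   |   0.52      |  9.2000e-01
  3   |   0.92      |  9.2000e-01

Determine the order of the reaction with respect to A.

zeroth order (0)

Step 1: Compare trials - when concentration changes, rate stays constant.
Step 2: rate₂/rate₁ = 9.2000e-01/9.2000e-01 = 1
Step 3: [A]₂/[A]₁ = 0.52/0.27 = 1.926
Step 4: Since rate ratio ≈ (conc ratio)^0, the reaction is zeroth order.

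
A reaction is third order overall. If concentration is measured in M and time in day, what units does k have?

M⁻²·day⁻¹

Step 1: For overall order n, rate = k × (concentration)^n.
Step 2: Rate has units M·day⁻¹; concentration term has units M^3.
Step 3: k = rate / (concentration)^n, so units of k = M^(1-3)·day⁻¹ = M⁻²·day⁻¹.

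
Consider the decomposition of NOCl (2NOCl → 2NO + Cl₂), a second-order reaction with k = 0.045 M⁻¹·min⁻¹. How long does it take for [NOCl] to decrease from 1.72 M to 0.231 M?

83.28 min

Step 1: For second-order: t = (1/[NOCl] - 1/[NOCl]₀)/k
Step 2: t = (1/0.231 - 1/1.72)/0.045
Step 3: t = (4.329 - 0.5814)/0.045
Step 4: t = 3.748/0.045 = 83.28 min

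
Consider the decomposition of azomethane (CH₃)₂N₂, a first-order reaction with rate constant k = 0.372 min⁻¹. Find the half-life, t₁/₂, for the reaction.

1.863 min

Step 1: For a first-order reaction, t₁/₂ = ln(2)/k
Step 2: t₁/₂ = ln(2)/0.372
Step 3: t₁/₂ = 0.6931/0.372 = 1.863 min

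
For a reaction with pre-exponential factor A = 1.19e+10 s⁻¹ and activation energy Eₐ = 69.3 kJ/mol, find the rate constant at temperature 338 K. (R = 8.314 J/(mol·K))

2.32e-01 s⁻¹

Step 1: Use the Arrhenius equation: k = A × exp(-Eₐ/RT)
Step 2: Convert Eₐ to J/mol: 69.3 kJ/mol = 69300 J/mol
Step 3: Calculate the exponent: -Eₐ/(RT) = -69300/(8.314 × 338) = -24.66076
Step 4: k = 1.19e+10 × exp(-24.66076)
Step 5: k = 1.19e+10 × 1.94970e-11 = 2.3201e-01 s⁻¹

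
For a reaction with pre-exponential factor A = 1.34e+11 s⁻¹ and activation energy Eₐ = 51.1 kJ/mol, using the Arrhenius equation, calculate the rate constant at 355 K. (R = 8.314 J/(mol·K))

4.05e+03 s⁻¹

Step 1: Use the Arrhenius equation: k = A × exp(-Eₐ/RT)
Step 2: Convert Eₐ to J/mol: 51.1 kJ/mol = 51100 J/mol
Step 3: Calculate the exponent: -Eₐ/(RT) = -51100/(8.314 × 355) = -17.31341
Step 4: k = 1.34e+11 × exp(-17.31341)
Step 5: k = 1.34e+11 × 3.02609e-08 = 4.0550e+03 s⁻¹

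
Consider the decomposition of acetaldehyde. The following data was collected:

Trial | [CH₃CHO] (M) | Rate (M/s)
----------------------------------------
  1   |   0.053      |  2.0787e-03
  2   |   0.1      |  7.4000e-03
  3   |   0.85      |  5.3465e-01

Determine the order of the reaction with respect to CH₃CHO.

second order (2)

Step 1: Compare trials to find order n where rate₂/rate₁ = ([CH₃CHO]₂/[CH₃CHO]₁)^n
Step 2: rate₂/rate₁ = 7.4000e-03/2.0787e-03 = 3.56
Step 3: [CH₃CHO]₂/[CH₃CHO]₁ = 0.1/0.053 = 1.887
Step 4: n = ln(3.56)/ln(1.887) = 2.00 ≈ 2
Step 5: The reaction is second order in CH₃CHO.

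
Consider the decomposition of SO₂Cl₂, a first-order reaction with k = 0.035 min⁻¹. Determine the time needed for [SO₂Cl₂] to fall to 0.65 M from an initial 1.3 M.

19.8 min

Step 1: For first-order: t = ln([SO₂Cl₂]₀/[SO₂Cl₂])/k
Step 2: t = ln(1.3/0.65)/0.035
Step 3: t = ln(2)/0.035
Step 4: t = 0.6931/0.035 = 19.8 min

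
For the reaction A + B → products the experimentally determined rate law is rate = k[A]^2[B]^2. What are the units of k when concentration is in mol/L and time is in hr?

(mol/L)⁻³·hr⁻¹

Step 1: Overall order = 2 + 2 = 4.
Step 2: rate has units mol/L·hr⁻¹; [A]^2[B]^2 has units (mol/L)^4.
Step 3: k = rate/([A]^2[B]^2), so units of k = (mol/L)^(1-4)·hr⁻¹ = (mol/L)⁻³·hr⁻¹.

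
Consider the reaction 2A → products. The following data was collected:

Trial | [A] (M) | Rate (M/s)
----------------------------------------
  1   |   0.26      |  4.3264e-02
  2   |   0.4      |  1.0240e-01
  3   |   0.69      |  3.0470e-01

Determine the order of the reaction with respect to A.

second order (2)

Step 1: Compare trials to find order n where rate₂/rate₁ = ([A]₂/[A]₁)^n
Step 2: rate₂/rate₁ = 1.0240e-01/4.3264e-02 = 2.367
Step 3: [A]₂/[A]₁ = 0.4/0.26 = 1.538
Step 4: n = ln(2.367)/ln(1.538) = 2.00 ≈ 2
Step 5: The reaction is second order in A.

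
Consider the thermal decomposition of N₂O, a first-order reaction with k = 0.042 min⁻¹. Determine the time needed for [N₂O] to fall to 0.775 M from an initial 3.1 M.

33.01 min

Step 1: For first-order: t = ln([N₂O]₀/[N₂O])/k
Step 2: t = ln(3.1/0.775)/0.042
Step 3: t = ln(4)/0.042
Step 4: t = 1.386/0.042 = 33.01 min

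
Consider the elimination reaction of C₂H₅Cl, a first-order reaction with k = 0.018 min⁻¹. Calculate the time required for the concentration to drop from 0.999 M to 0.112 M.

121.6 min

Step 1: For first-order: t = ln([C₂H₅Cl]₀/[C₂H₅Cl])/k
Step 2: t = ln(0.999/0.112)/0.018
Step 3: t = ln(8.92)/0.018
Step 4: t = 2.188/0.018 = 121.6 min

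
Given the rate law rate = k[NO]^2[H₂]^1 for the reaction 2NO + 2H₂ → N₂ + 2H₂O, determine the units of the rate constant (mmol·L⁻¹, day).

(mmol·L⁻¹)⁻²·day⁻¹

Step 1: Overall order = 2 + 1 = 3.
Step 2: rate has units mmol·L⁻¹·day⁻¹; [NO]^2[H₂]^1 has units (mmol·L⁻¹)^3.
Step 3: k = rate/([NO]^2[H₂]^1), so units of k = (mmol·L⁻¹)^(1-3)·day⁻¹ = (mmol·L⁻¹)⁻²·day⁻¹.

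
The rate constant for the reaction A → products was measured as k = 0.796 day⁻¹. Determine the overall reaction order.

first order (1)

Step 1: The units of k for an nth-order reaction are (concentration)^(1-n)·(time)⁻¹.
Step 2: Here k has units day⁻¹, so the concentration exponent is 0.
Step 3: 1 - n = 0 ⇒ n = 1. The reaction is first order.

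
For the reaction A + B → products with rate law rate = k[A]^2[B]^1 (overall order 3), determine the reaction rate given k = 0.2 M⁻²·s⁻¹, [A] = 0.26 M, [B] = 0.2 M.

0.002704 M/s

Step 1: The rate law is rate = k[A]^2[B]^1, overall order = 2+1 = 3
Step 2: Substitute values: rate = 0.2 × (0.26)^2 × (0.2)^1
Step 3: rate = 0.2 × 0.0676 × 0.2 = 0.002704 M/s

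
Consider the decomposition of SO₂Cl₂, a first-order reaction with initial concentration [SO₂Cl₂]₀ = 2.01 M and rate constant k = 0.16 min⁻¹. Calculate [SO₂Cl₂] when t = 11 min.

0.3458 M

Step 1: For a first-order reaction: [SO₂Cl₂] = [SO₂Cl₂]₀ × e^(-kt)
Step 2: [SO₂Cl₂] = 2.01 × e^(-0.16 × 11)
Step 3: [SO₂Cl₂] = 2.01 × e^(-1.76)
Step 4: [SO₂Cl₂] = 2.01 × 0.172045 = 0.3458 M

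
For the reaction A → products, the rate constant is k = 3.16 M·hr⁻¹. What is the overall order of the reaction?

zeroth order (0)

Step 1: The units of k for an nth-order reaction are (concentration)^(1-n)·(time)⁻¹.
Step 2: Here k has units M·hr⁻¹, so the concentration exponent is 1.
Step 3: 1 - n = 1 ⇒ n = 0. The reaction is zeroth order.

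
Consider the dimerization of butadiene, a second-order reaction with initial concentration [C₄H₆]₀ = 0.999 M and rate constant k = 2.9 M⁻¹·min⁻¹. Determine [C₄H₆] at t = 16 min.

0.0211 M

Step 1: For a second-order reaction: 1/[C₄H₆] = 1/[C₄H₆]₀ + kt
Step 2: 1/[C₄H₆] = 1/0.999 + 2.9 × 16
Step 3: 1/[C₄H₆] = 1.001 + 46.4 = 47.4
Step 4: [C₄H₆] = 1/47.4 = 0.0211 M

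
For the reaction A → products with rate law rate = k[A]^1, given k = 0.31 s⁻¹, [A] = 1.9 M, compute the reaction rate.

0.589 M/s

Step 1: Identify the rate law: rate = k[A]^1
Step 2: Substitute values: rate = 0.31 × (1.9)^1
Step 3: Calculate: rate = 0.31 × 1.9 = 0.589 M/s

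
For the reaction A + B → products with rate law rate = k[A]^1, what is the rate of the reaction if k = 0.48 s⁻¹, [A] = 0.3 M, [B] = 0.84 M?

0.144 M/s

Step 1: The rate law is rate = k[A]^1
Step 2: Note that the rate does not depend on [B] (zero order in B).
Step 3: rate = 0.48 × (0.3)^1 = 0.144 M/s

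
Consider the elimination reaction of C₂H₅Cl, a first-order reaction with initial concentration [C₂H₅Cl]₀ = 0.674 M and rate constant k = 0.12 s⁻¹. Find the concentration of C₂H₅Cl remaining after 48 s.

0.002124 M

Step 1: For a first-order reaction: [C₂H₅Cl] = [C₂H₅Cl]₀ × e^(-kt)
Step 2: [C₂H₅Cl] = 0.674 × e^(-0.12 × 48)
Step 3: [C₂H₅Cl] = 0.674 × e^(-5.76)
Step 4: [C₂H₅Cl] = 0.674 × 0.00315111 = 0.002124 M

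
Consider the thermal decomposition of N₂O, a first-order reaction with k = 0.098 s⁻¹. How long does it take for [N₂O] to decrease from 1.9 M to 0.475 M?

14.15 s

Step 1: For first-order: t = ln([N₂O]₀/[N₂O])/k
Step 2: t = ln(1.9/0.475)/0.098
Step 3: t = ln(4)/0.098
Step 4: t = 1.386/0.098 = 14.15 s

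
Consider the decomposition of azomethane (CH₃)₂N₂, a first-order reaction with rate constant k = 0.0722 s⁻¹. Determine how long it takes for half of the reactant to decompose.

9.6 s

Step 1: For a first-order reaction, t₁/₂ = ln(2)/k
Step 2: t₁/₂ = ln(2)/0.0722
Step 3: t₁/₂ = 0.6931/0.0722 = 9.6 s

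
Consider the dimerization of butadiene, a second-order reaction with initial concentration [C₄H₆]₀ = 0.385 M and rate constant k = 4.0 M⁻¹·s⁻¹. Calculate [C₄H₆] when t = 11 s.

0.02146 M

Step 1: For a second-order reaction: 1/[C₄H₆] = 1/[C₄H₆]₀ + kt
Step 2: 1/[C₄H₆] = 1/0.385 + 4.0 × 11
Step 3: 1/[C₄H₆] = 2.597 + 44 = 46.6
Step 4: [C₄H₆] = 1/46.6 = 0.02146 M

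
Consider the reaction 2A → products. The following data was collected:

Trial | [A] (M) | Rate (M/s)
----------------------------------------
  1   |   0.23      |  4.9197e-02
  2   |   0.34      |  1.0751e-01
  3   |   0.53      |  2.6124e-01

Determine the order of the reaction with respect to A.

second order (2)

Step 1: Compare trials to find order n where rate₂/rate₁ = ([A]₂/[A]₁)^n
Step 2: rate₂/rate₁ = 1.0751e-01/4.9197e-02 = 2.185
Step 3: [A]₂/[A]₁ = 0.34/0.23 = 1.478
Step 4: n = ln(2.185)/ln(1.478) = 2.00 ≈ 2
Step 5: The reaction is second order in A.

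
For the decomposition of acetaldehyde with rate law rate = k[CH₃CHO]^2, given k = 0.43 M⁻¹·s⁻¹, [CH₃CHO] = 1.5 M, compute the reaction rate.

0.9675 M/s

Step 1: Identify the rate law: rate = k[CH₃CHO]^2
Step 2: Substitute values: rate = 0.43 × (1.5)^2
Step 3: Calculate: rate = 0.43 × 2.25 = 0.9675 M/s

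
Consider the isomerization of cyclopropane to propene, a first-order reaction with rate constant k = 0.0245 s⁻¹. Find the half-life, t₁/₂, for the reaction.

28.29 s

Step 1: For a first-order reaction, t₁/₂ = ln(2)/k
Step 2: t₁/₂ = ln(2)/0.0245
Step 3: t₁/₂ = 0.6931/0.0245 = 28.29 s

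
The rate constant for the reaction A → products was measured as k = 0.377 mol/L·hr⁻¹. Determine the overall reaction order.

zeroth order (0)

Step 1: The units of k for an nth-order reaction are (concentration)^(1-n)·(time)⁻¹.
Step 2: Here k has units mol/L·hr⁻¹, so the concentration exponent is 1.
Step 3: 1 - n = 1 ⇒ n = 0. The reaction is zeroth order.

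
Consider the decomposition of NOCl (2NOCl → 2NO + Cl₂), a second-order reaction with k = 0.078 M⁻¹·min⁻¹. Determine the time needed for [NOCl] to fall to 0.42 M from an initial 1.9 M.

23.78 min

Step 1: For second-order: t = (1/[NOCl] - 1/[NOCl]₀)/k
Step 2: t = (1/0.42 - 1/1.9)/0.078
Step 3: t = (2.381 - 0.5263)/0.078
Step 4: t = 1.855/0.078 = 23.78 min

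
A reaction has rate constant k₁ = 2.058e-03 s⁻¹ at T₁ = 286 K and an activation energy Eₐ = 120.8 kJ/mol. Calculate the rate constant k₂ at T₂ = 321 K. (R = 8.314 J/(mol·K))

5.238e-01 s⁻¹

Step 1: Use the two-temperature Arrhenius form: ln(k₂/k₁) = -Eₐ/R × (1/T₂ - 1/T₁)
Step 2: Convert Eₐ to J/mol: 120.8 kJ/mol = 120800 J/mol
Step 3: 1/T₂ - 1/T₁ = 1/321 - 1/286 = -3.812387e-04 K⁻¹
Step 4: ln(k₂/k₁) = -120800/8.314 × -3.812387e-04 = 5.53929
Step 5: k₂ = k₁ × exp(5.53929) = 2.058e-03 × 2.54497e+02 = 5.238e-01 s⁻¹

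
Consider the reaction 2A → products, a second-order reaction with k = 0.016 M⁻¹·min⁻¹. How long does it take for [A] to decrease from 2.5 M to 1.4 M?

19.64 min

Step 1: For second-order: t = (1/[A] - 1/[A]₀)/k
Step 2: t = (1/1.4 - 1/2.5)/0.016
Step 3: t = (0.7143 - 0.4)/0.016
Step 4: t = 0.3143/0.016 = 19.64 min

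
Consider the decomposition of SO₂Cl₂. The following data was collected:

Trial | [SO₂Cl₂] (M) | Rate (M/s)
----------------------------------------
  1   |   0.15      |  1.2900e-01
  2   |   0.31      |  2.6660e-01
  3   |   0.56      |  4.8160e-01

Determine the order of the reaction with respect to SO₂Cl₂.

first order (1)

Step 1: Compare trials to find order n where rate₂/rate₁ = ([SO₂Cl₂]₂/[SO₂Cl₂]₁)^n
Step 2: rate₂/rate₁ = 2.6660e-01/1.2900e-01 = 2.067
Step 3: [SO₂Cl₂]₂/[SO₂Cl₂]₁ = 0.31/0.15 = 2.067
Step 4: n = ln(2.067)/ln(2.067) = 1.00 ≈ 1
Step 5: The reaction is first order in SO₂Cl₂.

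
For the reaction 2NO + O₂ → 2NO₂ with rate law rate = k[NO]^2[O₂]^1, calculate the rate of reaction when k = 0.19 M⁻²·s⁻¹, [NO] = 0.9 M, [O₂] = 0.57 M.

0.08772 M/s

Step 1: The rate law is rate = k[NO]^2[O₂]^1
Step 2: Substitute: rate = 0.19 × (0.9)^2 × (0.57)^1
Step 3: rate = 0.19 × 0.81 × 0.57 = 0.087723 M/s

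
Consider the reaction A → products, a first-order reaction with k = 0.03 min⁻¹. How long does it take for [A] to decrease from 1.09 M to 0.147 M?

66.78 min

Step 1: For first-order: t = ln([A]₀/[A])/k
Step 2: t = ln(1.09/0.147)/0.03
Step 3: t = ln(7.415)/0.03
Step 4: t = 2.004/0.03 = 66.78 min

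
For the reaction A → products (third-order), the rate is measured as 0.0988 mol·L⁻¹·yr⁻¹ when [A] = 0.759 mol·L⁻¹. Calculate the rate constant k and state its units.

0.226 (mol·L⁻¹)⁻²·yr⁻¹

Step 1: rate = k[A]^3, so k = rate / [A]^3.
Step 2: k = 0.0988 / (0.759)^3 = 0.0988 / 0.4372.
Step 3: k = 0.226 (mol·L⁻¹)⁻²·yr⁻¹.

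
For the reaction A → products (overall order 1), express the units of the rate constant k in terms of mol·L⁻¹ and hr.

hr⁻¹

Step 1: For overall order n, rate = k × (concentration)^n.
Step 2: Rate has units mol·L⁻¹·hr⁻¹; concentration term has units (mol·L⁻¹)^1.
Step 3: k = rate / (concentration)^n, so units of k = (mol·L⁻¹)^(1-1)·hr⁻¹ = hr⁻¹.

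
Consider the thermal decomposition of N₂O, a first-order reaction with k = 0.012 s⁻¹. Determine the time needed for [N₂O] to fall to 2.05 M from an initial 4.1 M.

57.76 s

Step 1: For first-order: t = ln([N₂O]₀/[N₂O])/k
Step 2: t = ln(4.1/2.05)/0.012
Step 3: t = ln(2)/0.012
Step 4: t = 0.6931/0.012 = 57.76 s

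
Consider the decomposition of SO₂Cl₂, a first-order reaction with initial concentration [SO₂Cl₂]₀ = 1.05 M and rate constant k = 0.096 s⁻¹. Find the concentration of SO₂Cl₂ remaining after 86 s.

0.0002727 M

Step 1: For a first-order reaction: [SO₂Cl₂] = [SO₂Cl₂]₀ × e^(-kt)
Step 2: [SO₂Cl₂] = 1.05 × e^(-0.096 × 86)
Step 3: [SO₂Cl₂] = 1.05 × e^(-8.256)
Step 4: [SO₂Cl₂] = 1.05 × 0.000259696 = 0.0002727 M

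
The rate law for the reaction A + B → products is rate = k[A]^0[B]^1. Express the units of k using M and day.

day⁻¹

Step 1: Overall order = 0 + 1 = 1.
Step 2: rate has units M·day⁻¹; [A]^0[B]^1 has units M^1.
Step 3: k = rate/([A]^0[B]^1), so units of k = M^(1-1)·day⁻¹ = day⁻¹.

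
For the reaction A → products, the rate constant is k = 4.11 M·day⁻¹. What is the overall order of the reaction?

zeroth order (0)

Step 1: The units of k for an nth-order reaction are (concentration)^(1-n)·(time)⁻¹.
Step 2: Here k has units M·day⁻¹, so the concentration exponent is 1.
Step 3: 1 - n = 1 ⇒ n = 0. The reaction is zeroth order.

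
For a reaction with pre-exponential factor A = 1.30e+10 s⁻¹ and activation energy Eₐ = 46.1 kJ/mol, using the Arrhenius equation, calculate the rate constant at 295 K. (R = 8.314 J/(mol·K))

8.93e+01 s⁻¹

Step 1: Use the Arrhenius equation: k = A × exp(-Eₐ/RT)
Step 2: Convert Eₐ to J/mol: 46.1 kJ/mol = 46100 J/mol
Step 3: Calculate the exponent: -Eₐ/(RT) = -46100/(8.314 × 295) = -18.79615
Step 4: k = 1.30e+10 × exp(-18.79615)
Step 5: k = 1.30e+10 × 6.86967e-09 = 8.9306e+01 s⁻¹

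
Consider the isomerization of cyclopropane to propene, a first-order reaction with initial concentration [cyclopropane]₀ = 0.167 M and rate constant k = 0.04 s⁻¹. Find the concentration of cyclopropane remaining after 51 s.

0.02171 M

Step 1: For a first-order reaction: [cyclopropane] = [cyclopropane]₀ × e^(-kt)
Step 2: [cyclopropane] = 0.167 × e^(-0.04 × 51)
Step 3: [cyclopropane] = 0.167 × e^(-2.04)
Step 4: [cyclopropane] = 0.167 × 0.130029 = 0.02171 M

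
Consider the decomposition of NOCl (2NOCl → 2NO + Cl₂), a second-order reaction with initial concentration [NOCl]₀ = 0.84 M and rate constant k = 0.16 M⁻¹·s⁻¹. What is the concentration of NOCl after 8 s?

0.4048 M

Step 1: For a second-order reaction: 1/[NOCl] = 1/[NOCl]₀ + kt
Step 2: 1/[NOCl] = 1/0.84 + 0.16 × 8
Step 3: 1/[NOCl] = 1.19 + 1.28 = 2.47
Step 4: [NOCl] = 1/2.47 = 0.4048 M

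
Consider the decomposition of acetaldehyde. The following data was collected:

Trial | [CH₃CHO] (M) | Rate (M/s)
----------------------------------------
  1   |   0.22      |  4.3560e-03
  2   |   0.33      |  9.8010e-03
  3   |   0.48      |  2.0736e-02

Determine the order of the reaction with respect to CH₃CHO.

second order (2)

Step 1: Compare trials to find order n where rate₂/rate₁ = ([CH₃CHO]₂/[CH₃CHO]₁)^n
Step 2: rate₂/rate₁ = 9.8010e-03/4.3560e-03 = 2.25
Step 3: [CH₃CHO]₂/[CH₃CHO]₁ = 0.33/0.22 = 1.5
Step 4: n = ln(2.25)/ln(1.5) = 2.00 ≈ 2
Step 5: The reaction is second order in CH₃CHO.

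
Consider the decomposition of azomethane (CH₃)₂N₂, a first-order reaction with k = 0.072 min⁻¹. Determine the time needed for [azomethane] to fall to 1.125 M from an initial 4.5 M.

19.25 min

Step 1: For first-order: t = ln([azomethane]₀/[azomethane])/k
Step 2: t = ln(4.5/1.125)/0.072
Step 3: t = ln(4)/0.072
Step 4: t = 1.386/0.072 = 19.25 min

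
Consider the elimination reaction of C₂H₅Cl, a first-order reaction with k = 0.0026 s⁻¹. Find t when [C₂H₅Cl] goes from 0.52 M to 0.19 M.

387.2 s

Step 1: For first-order: t = ln([C₂H₅Cl]₀/[C₂H₅Cl])/k
Step 2: t = ln(0.52/0.19)/0.0026
Step 3: t = ln(2.737)/0.0026
Step 4: t = 1.007/0.0026 = 387.2 s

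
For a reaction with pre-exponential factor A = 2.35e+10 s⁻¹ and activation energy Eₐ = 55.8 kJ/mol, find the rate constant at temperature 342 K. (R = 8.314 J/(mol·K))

7.05e+01 s⁻¹

Step 1: Use the Arrhenius equation: k = A × exp(-Eₐ/RT)
Step 2: Convert Eₐ to J/mol: 55.8 kJ/mol = 55800 J/mol
Step 3: Calculate the exponent: -Eₐ/(RT) = -55800/(8.314 × 342) = -19.62448
Step 4: k = 2.35e+10 × exp(-19.62448)
Step 5: k = 2.35e+10 × 3.00052e-09 = 7.0512e+01 s⁻¹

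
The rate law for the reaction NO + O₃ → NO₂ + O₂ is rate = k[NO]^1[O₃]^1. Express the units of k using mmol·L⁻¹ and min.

(mmol·L⁻¹)⁻¹·min⁻¹

Step 1: Overall order = 1 + 1 = 2.
Step 2: rate has units mmol·L⁻¹·min⁻¹; [NO]^1[O₃]^1 has units (mmol·L⁻¹)^2.
Step 3: k = rate/([NO]^1[O₃]^1), so units of k = (mmol·L⁻¹)^(1-2)·min⁻¹ = (mmol·L⁻¹)⁻¹·min⁻¹.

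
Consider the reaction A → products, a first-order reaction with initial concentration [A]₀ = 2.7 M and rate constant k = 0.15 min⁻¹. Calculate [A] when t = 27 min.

0.04704 M

Step 1: For a first-order reaction: [A] = [A]₀ × e^(-kt)
Step 2: [A] = 2.7 × e^(-0.15 × 27)
Step 3: [A] = 2.7 × e^(-4.05)
Step 4: [A] = 2.7 × 0.0174224 = 0.04704 M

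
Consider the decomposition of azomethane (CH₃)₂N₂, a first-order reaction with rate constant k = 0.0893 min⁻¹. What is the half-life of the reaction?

7.762 min

Step 1: For a first-order reaction, t₁/₂ = ln(2)/k
Step 2: t₁/₂ = ln(2)/0.0893
Step 3: t₁/₂ = 0.6931/0.0893 = 7.762 min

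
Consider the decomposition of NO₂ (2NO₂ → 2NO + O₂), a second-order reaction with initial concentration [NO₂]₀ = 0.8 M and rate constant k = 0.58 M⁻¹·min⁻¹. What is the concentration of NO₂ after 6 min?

0.2114 M

Step 1: For a second-order reaction: 1/[NO₂] = 1/[NO₂]₀ + kt
Step 2: 1/[NO₂] = 1/0.8 + 0.58 × 6
Step 3: 1/[NO₂] = 1.25 + 3.48 = 4.73
Step 4: [NO₂] = 1/4.73 = 0.2114 M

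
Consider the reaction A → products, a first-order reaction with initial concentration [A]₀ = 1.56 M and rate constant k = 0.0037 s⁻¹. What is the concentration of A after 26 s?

1.417 M

Step 1: For a first-order reaction: [A] = [A]₀ × e^(-kt)
Step 2: [A] = 1.56 × e^(-0.0037 × 26)
Step 3: [A] = 1.56 × e^(-0.0962)
Step 4: [A] = 1.56 × 0.908282 = 1.417 M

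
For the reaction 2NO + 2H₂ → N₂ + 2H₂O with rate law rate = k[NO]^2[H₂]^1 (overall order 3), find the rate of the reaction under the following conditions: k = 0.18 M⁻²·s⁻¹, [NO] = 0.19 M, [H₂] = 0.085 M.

0.0005523 M/s

Step 1: The rate law is rate = k[NO]^2[H₂]^1, overall order = 2+1 = 3
Step 2: Substitute values: rate = 0.18 × (0.19)^2 × (0.085)^1
Step 3: rate = 0.18 × 0.0361 × 0.085 = 0.00055233 M/s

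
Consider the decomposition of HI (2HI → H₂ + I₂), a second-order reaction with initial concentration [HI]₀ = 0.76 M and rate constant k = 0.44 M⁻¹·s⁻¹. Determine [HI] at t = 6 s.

0.2528 M

Step 1: For a second-order reaction: 1/[HI] = 1/[HI]₀ + kt
Step 2: 1/[HI] = 1/0.76 + 0.44 × 6
Step 3: 1/[HI] = 1.316 + 2.64 = 3.956
Step 4: [HI] = 1/3.956 = 0.2528 M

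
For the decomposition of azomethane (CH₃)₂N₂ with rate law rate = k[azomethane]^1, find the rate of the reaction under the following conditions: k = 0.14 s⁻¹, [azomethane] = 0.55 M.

0.077 M/s

Step 1: Identify the rate law: rate = k[azomethane]^1
Step 2: Substitute values: rate = 0.14 × (0.55)^1
Step 3: Calculate: rate = 0.14 × 0.55 = 0.077 M/s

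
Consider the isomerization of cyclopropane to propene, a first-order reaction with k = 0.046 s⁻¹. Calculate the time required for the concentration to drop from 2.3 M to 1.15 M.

15.07 s

Step 1: For first-order: t = ln([cyclopropane]₀/[cyclopropane])/k
Step 2: t = ln(2.3/1.15)/0.046
Step 3: t = ln(2)/0.046
Step 4: t = 0.6931/0.046 = 15.07 s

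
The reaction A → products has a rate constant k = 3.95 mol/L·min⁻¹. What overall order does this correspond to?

zeroth order (0)

Step 1: The units of k for an nth-order reaction are (concentration)^(1-n)·(time)⁻¹.
Step 2: Here k has units mol/L·min⁻¹, so the concentration exponent is 1.
Step 3: 1 - n = 1 ⇒ n = 0. The reaction is zeroth order.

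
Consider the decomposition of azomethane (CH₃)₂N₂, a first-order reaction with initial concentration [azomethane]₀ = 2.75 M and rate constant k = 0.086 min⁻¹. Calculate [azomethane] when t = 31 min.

0.1912 M

Step 1: For a first-order reaction: [azomethane] = [azomethane]₀ × e^(-kt)
Step 2: [azomethane] = 2.75 × e^(-0.086 × 31)
Step 3: [azomethane] = 2.75 × e^(-2.666)
Step 4: [azomethane] = 2.75 × 0.0695298 = 0.1912 M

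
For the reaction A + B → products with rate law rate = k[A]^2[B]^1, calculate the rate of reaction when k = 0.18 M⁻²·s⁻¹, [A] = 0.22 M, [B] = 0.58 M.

0.005053 M/s

Step 1: The rate law is rate = k[A]^2[B]^1
Step 2: Substitute: rate = 0.18 × (0.22)^2 × (0.58)^1
Step 3: rate = 0.18 × 0.0484 × 0.58 = 0.00505296 M/s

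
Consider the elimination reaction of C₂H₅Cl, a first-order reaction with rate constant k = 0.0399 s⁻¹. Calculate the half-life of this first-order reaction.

17.37 s

Step 1: For a first-order reaction, t₁/₂ = ln(2)/k
Step 2: t₁/₂ = ln(2)/0.0399
Step 3: t₁/₂ = 0.6931/0.0399 = 17.37 s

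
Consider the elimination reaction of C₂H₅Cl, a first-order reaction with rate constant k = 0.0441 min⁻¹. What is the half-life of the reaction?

15.72 min

Step 1: For a first-order reaction, t₁/₂ = ln(2)/k
Step 2: t₁/₂ = ln(2)/0.0441
Step 3: t₁/₂ = 0.6931/0.0441 = 15.72 min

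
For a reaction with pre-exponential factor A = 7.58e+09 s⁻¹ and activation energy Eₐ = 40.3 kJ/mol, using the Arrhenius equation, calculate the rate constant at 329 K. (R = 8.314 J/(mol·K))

3.03e+03 s⁻¹

Step 1: Use the Arrhenius equation: k = A × exp(-Eₐ/RT)
Step 2: Convert Eₐ to J/mol: 40.3 kJ/mol = 40300 J/mol
Step 3: Calculate the exponent: -Eₐ/(RT) = -40300/(8.314 × 329) = -14.73327
Step 4: k = 7.58e+09 × exp(-14.73327)
Step 5: k = 7.58e+09 × 3.99413e-07 = 3.0276e+03 s⁻¹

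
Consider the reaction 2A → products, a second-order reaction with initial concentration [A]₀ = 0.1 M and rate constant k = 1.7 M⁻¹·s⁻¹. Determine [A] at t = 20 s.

0.02273 M

Step 1: For a second-order reaction: 1/[A] = 1/[A]₀ + kt
Step 2: 1/[A] = 1/0.1 + 1.7 × 20
Step 3: 1/[A] = 10 + 34 = 44
Step 4: [A] = 1/44 = 0.02273 M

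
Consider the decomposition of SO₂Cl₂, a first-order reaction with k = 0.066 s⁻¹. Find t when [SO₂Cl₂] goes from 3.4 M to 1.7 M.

10.5 s

Step 1: For first-order: t = ln([SO₂Cl₂]₀/[SO₂Cl₂])/k
Step 2: t = ln(3.4/1.7)/0.066
Step 3: t = ln(2)/0.066
Step 4: t = 0.6931/0.066 = 10.5 s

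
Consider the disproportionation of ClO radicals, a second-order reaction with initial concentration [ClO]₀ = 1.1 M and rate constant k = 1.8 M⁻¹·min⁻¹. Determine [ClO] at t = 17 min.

0.03174 M

Step 1: For a second-order reaction: 1/[ClO] = 1/[ClO]₀ + kt
Step 2: 1/[ClO] = 1/1.1 + 1.8 × 17
Step 3: 1/[ClO] = 0.9091 + 30.6 = 31.51
Step 4: [ClO] = 1/31.51 = 0.03174 M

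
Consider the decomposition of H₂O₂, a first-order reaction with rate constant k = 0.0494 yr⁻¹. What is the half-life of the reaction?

14.03 yr

Step 1: For a first-order reaction, t₁/₂ = ln(2)/k
Step 2: t₁/₂ = ln(2)/0.0494
Step 3: t₁/₂ = 0.6931/0.0494 = 14.03 yr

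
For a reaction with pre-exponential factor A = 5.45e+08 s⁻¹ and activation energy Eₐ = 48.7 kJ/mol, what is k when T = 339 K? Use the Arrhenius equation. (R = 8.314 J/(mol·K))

1.71e+01 s⁻¹

Step 1: Use the Arrhenius equation: k = A × exp(-Eₐ/RT)
Step 2: Convert Eₐ to J/mol: 48.7 kJ/mol = 48700 J/mol
Step 3: Calculate the exponent: -Eₐ/(RT) = -48700/(8.314 × 339) = -17.27903
Step 4: k = 5.45e+08 × exp(-17.27903)
Step 5: k = 5.45e+08 × 3.13193e-08 = 1.7069e+01 s⁻¹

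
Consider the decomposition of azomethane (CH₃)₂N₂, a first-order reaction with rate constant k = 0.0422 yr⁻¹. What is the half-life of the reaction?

16.43 yr

Step 1: For a first-order reaction, t₁/₂ = ln(2)/k
Step 2: t₁/₂ = ln(2)/0.0422
Step 3: t₁/₂ = 0.6931/0.0422 = 16.43 yr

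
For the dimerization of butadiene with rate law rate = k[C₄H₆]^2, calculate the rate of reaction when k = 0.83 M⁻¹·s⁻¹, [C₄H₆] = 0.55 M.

0.2511 M/s

Step 1: Identify the rate law: rate = k[C₄H₆]^2
Step 2: Substitute values: rate = 0.83 × (0.55)^2
Step 3: Calculate: rate = 0.83 × 0.3025 = 0.251075 M/s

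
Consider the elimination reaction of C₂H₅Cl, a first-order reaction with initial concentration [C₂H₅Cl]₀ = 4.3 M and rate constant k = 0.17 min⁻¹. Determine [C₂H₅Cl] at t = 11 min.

0.6627 M

Step 1: For a first-order reaction: [C₂H₅Cl] = [C₂H₅Cl]₀ × e^(-kt)
Step 2: [C₂H₅Cl] = 4.3 × e^(-0.17 × 11)
Step 3: [C₂H₅Cl] = 4.3 × e^(-1.87)
Step 4: [C₂H₅Cl] = 4.3 × 0.154124 = 0.6627 M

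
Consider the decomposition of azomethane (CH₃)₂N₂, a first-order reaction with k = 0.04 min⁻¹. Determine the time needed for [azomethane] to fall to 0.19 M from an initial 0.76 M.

34.66 min

Step 1: For first-order: t = ln([azomethane]₀/[azomethane])/k
Step 2: t = ln(0.76/0.19)/0.04
Step 3: t = ln(4)/0.04
Step 4: t = 1.386/0.04 = 34.66 min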